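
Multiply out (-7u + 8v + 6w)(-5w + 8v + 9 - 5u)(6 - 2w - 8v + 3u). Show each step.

(-7u + 8v + 6w)(-5w + 8v + 9 - 5u)(6 - 2w - 8v + 3u)
= (35uw - 56uv - 63u + 35u² - 40vw + 64v² + 72v - 40uv - 30w² + 48vw + 54w - 30uw)(6 - 2w - 8v + 3u)    [distributive law]
= (5uw - 96uv - 63u + 35u² + 8vw + 64v² + 72v - 30w² + 54w)(6 - 2w - 8v + 3u)    [combine like terms]
= 30uw - 10uw² - 40uvw + 15u²w - 576uv + 192uvw + 768uv² - 288u²v - 378u + 126uw + 504uv - 189u² + 210u² - 70u²w - 280u²v + 105u³ + 48vw - 16vw² - 64v²w + 24uvw + 384v² - 128v²w - 512v³ + 192uv² + 432v - 144vw - 576v² + 216uv - 180w² + 60w³ + 240vw² - 90uw² + 324w - 108w² - 432vw + 162uw    [distributive law]
= 318uw - 100uw² + 176uvw - 55u²w + 144uv + 960uv² - 568u²v - 378u + 21u² + 105u³ - 528vw + 224vw² - 192v²w - 192v² - 512v³ + 432v - 288w² + 60w³ + 324w    [combine like terms]

318uw - 100uw² + 176uvw - 55u²w + 144uv + 960uv² - 568u²v - 378u + 21u² + 105u³ - 528vw + 224vw² - 192v²w - 192v² - 512v³ + 432v - 288w² + 60w³ + 324w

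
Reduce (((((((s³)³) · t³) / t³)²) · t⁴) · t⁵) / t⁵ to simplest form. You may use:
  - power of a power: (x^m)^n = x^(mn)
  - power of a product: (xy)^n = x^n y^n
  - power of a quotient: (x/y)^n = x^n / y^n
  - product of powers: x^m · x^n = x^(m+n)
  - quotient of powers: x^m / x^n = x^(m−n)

s¹⁸t⁴

(((((((s³)³) · t³) / t³)²) · t⁴) · t⁵) / t⁵
= (((((((s³)³) · t³)²) / ((t³)²)) · t⁴) · t⁵) / t⁵    [power of a quotient]
= (((((((s³)³)²) · ((t³)²)) / ((t³)²)) · t⁴) · t⁵) / t⁵    [power of a product]
= ((((((s³)⁶) · ((t³)²)) / ((t³)²)) · t⁴) · t⁵) / t⁵    [power of a power]
= ((((s¹⁸ · ((t³)²)) / ((t³)²)) · t⁴) · t⁵) / t⁵    [power of a power]
= ((((s¹⁸ · t⁶) / ((t³)²)) · t⁴) · t⁵) / t⁵    [power of a power]
= ((((s¹⁸ · t⁶) / t⁶) · t⁴) · t⁵) / t⁵    [power of a power]
= s¹⁸t⁴    [quotient of powers; product of powers]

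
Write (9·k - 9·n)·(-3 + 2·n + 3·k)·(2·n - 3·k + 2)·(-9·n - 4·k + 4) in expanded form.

(9·k - 9·n)·(-3 + 2·n + 3·k)·(2·n - 3·k + 2)·(-9·n - 4·k + 4)
= (-27·k + 18·k·n + 27·k^2 + 27·n - 18·n^2 - 27·k·n)·(2·n - 3·k + 2)·(-9·n - 4·k + 4)    [distributive law]
= (-27·k - 9·k·n + 27·k^2 + 27·n - 18·n^2)·(2·n - 3·k + 2)·(-9·n - 4·k + 4)    [combine like terms]
= (-54·k·n + 81·k^2 - 54·k - 18·k·n^2 + 27·k^2·n - 18·k·n + 54·k^2·n - 81·k^3 + 54·k^2 + 54·n^2 - 81·k·n + 54·n - 36·n^3 + 54·k·n^2 - 36·n^2)·(-9·n - 4·k + 4)    [distributive law]
= (-153·k·n + 135·k^2 - 54·k + 36·k·n^2 + 81·k^2·n - 81·k^3 + 18·n^2 + 54·n - 36·n^3)·(-9·n - 4·k + 4)    [combine like terms]
= 1377·k·n^2 + 612·k^2·n - 612·k·n - 1215·k^2·n - 540·k^3 + 540·k^2 + 486·k·n + 216·k^2 - 216·k - 324·k·n^3 - 144·k^2·n^2 + 144·k·n^2 - 729·k^2·n^2 - 324·k^3·n + 324·k^2·n + 729·k^3·n + 324·k^4 - 324·k^3 - 162·n^3 - 72·k·n^2 + 72·n^2 - 486·n^2 - 216·k·n + 216·n + 324·n^4 + 144·k·n^3 - 144·n^3    [distributive law]
= 1449·k·n^2 - 279·k^2·n - 342·k·n - 864·k^3 + 756·k^2 - 216·k - 180·k·n^3 - 873·k^2·n^2 + 405·k^3·n + 324·k^4 - 306·n^3 - 414·n^2 + 216·n + 324·n^4    [combine like terms]

1449·k·n^2 - 279·k^2·n - 342·k·n - 864·k^3 + 756·k^2 - 216·k - 180·k·n^3 - 873·k^2·n^2 + 405·k^3·n + 324·k^4 - 306·n^3 - 414·n^2 + 216·n + 324·n^4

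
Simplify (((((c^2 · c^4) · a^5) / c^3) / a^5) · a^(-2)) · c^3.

(((((c^2 · c^4) · a^5) / c^3) / a^5) · a^(-2)) · c^3
= ((((c^6 · a^5) / c^3) / a^5) · a^(-2)) · c^3    [product of powers]
= a^(-2)c^6    [quotient of powers; product of powers]

a^(-2)c^6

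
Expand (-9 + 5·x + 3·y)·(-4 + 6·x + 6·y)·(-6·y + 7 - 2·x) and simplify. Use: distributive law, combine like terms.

(-9 + 5·x + 3·y)·(-4 + 6·x + 6·y)·(-6·y + 7 - 2·x)
= (36 - 54·x - 54·y - 20·x + 30·x^2 + 30·x·y - 12·y + 18·x·y + 18·y^2)·(-6·y + 7 - 2·x)    [distributive law]
= (36 - 74·x - 66·y + 30·x^2 + 48·x·y + 18·y^2)·(-6·y + 7 - 2·x)    [combine like terms]
= -216·y + 252 - 72·x + 444·x·y - 518·x + 148·x^2 + 396·y^2 - 462·y + 132·x·y - 180·x^2·y + 210·x^2 - 60·x^3 - 288·x·y^2 + 336·x·y - 96·x^2·y - 108·y^3 + 126·y^2 - 36·x·y^2    [distributive law]
= -678·y + 252 - 590·x + 912·x·y + 358·x^2 + 522·y^2 - 276·x^2·y - 60·x^3 - 324·x·y^2 - 108·y^3    [combine like terms]

-678·y + 252 - 590·x + 912·x·y + 358·x^2 + 522·y^2 - 276·x^2·y - 60·x^3 - 324·x·y^2 - 108·y^3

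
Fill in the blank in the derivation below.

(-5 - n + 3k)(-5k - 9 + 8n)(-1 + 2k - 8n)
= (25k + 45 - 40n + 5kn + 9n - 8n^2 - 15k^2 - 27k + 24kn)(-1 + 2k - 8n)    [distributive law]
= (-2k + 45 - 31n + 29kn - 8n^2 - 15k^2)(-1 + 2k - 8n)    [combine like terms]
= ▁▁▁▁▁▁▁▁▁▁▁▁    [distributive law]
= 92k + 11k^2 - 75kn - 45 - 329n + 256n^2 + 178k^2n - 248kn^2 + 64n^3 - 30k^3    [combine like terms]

After distributive law, the bracketed line is:

2k - 4k^2 + 16kn - 45 + 90k - 360n + 31n - 62kn + 248n^2 - 29kn + 58k^2n - 232kn^2 + 8n^2 - 16kn^2 + 64n^3 + 15k^2 - 30k^3 + 120k^2n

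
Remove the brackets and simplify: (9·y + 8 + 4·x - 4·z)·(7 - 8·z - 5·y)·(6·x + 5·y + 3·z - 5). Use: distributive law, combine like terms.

378·x·y + 340·y^2 - 131·y·z + 165·y - 532·x·y·z - 395·y^2·z + 4·y·z^2 - 370·x·y^2 - 225·y^3 + 196·x + 628·z - 280 - 308·x·z - 436·z^2 + 168·x^2 - 192·x^2·z + 96·x·z^2 - 120·x^2·y + 96·z^3

(9·y + 8 + 4·x - 4·z)·(7 - 8·z - 5·y)·(6·x + 5·y + 3·z - 5)
= (63·y - 72·y·z - 45·y^2 + 56 - 64·z - 40·y + 28·x - 32·x·z - 20·x·y - 28·z + 32·z^2 + 20·y·z)·(6·x + 5·y + 3·z - 5)    [distributive law]
= (23·y - 52·y·z - 45·y^2 + 56 - 92·z + 28·x - 32·x·z - 20·x·y + 32·z^2)·(6·x + 5·y + 3·z - 5)    [combine like terms]
= 138·x·y + 115·y^2 + 69·y·z - 115·y - 312·x·y·z - 260·y^2·z - 156·y·z^2 + 260·y·z - 270·x·y^2 - 225·y^3 - 135·y^2·z + 225·y^2 + 336·x + 280·y + 168·z - 280 - 552·x·z - 460·y·z - 276·z^2 + 460·z + 168·x^2 + 140·x·y + 84·x·z - 140·x - 192·x^2·z - 160·x·y·z - 96·x·z^2 + 160·x·z - 120·x^2·y - 100·x·y^2 - 60·x·y·z + 100·x·y + 192·x·z^2 + 160·y·z^2 + 96·z^3 - 160·z^2    [distributive law]
= 378·x·y + 340·y^2 - 131·y·z + 165·y - 532·x·y·z - 395·y^2·z + 4·y·z^2 - 370·x·y^2 - 225·y^3 + 196·x + 628·z - 280 - 308·x·z - 436·z^2 + 168·x^2 - 192·x^2·z + 96·x·z^2 - 120·x^2·y + 96·z^3    [combine like terms]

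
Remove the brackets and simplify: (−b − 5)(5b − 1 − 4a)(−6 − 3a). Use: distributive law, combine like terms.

(−b − 5)(5b − 1 − 4a)(−6 − 3a)
= (−5b^2 + b + 4ab − 25b + 5 + 20a)(−6 − 3a)    [distributive law]
= (−5b^2 − 24b + 4ab + 5 + 20a)(−6 − 3a)    [combine like terms]
= 30b^2 + 15ab^2 + 144b + 72ab − 24ab − 12a^2b − 30 − 15a − 120a − 60a^2    [distributive law]
= 30b^2 + 15ab^2 + 144b + 48ab − 12a^2b − 30 − 135a − 60a^2    [combine like terms]

30b^2 + 15ab^2 + 144b + 48ab − 12a^2b − 30 − 135a − 60a^2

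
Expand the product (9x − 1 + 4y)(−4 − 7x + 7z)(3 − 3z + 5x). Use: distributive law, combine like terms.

−67x + 241xz − 334x^2 + 504x^2z − 315x^3 − 189xz^2 + 12 − 33z + 21z^2 − 48y + 132yz − 164xy + 224xyz − 140x^2y − 84yz^2

(9x − 1 + 4y)(−4 − 7x + 7z)(3 − 3z + 5x)
= (−36x − 63x^2 + 63xz + 4 + 7x − 7z − 16y − 28xy + 28yz)(3 − 3z + 5x)    [distributive law]
= (−29x − 63x^2 + 63xz + 4 − 7z − 16y − 28xy + 28yz)(3 − 3z + 5x)    [combine like terms]
= −87x + 87xz − 145x^2 − 189x^2 + 189x^2z − 315x^3 + 189xz − 189xz^2 + 315x^2z + 12 − 12z + 20x − 21z + 21z^2 − 35xz − 48y + 48yz − 80xy − 84xy + 84xyz − 140x^2y + 84yz − 84yz^2 + 140xyz    [distributive law]
= −67x + 241xz − 334x^2 + 504x^2z − 315x^3 − 189xz^2 + 12 − 33z + 21z^2 − 48y + 132yz − 164xy + 224xyz − 140x^2y − 84yz^2    [combine like terms]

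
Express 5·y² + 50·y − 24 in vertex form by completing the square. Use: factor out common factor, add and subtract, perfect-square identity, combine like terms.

5·y² + 50·y − 24
= 5(y² + 10·y) − 24    [factor out 5 from the y-terms]
= 5(y² + 10·y + 25 − 25) − 24    [add and subtract 25 inside the bracket]
= 5(y + 5)² − 125 − 24    [perfect-square identity]
= 5(y + 5)² − 149    [combine constants]

5(y + 5)² − 149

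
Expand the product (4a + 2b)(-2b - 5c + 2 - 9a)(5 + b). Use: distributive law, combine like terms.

(4a + 2b)(-2b - 5c + 2 - 9a)(5 + b)
= (-8ab - 20ac + 8a - 36a² - 4b² - 10bc + 4b - 18ab)(5 + b)    [distributive law]
= (-26ab - 20ac + 8a - 36a² - 4b² - 10bc + 4b)(5 + b)    [combine like terms]
= -130ab - 26ab² - 100ac - 20abc + 40a + 8ab - 180a² - 36a²b - 20b² - 4b³ - 50bc - 10b²c + 20b + 4b²    [distributive law]
= -122ab - 26ab² - 100ac - 20abc + 40a - 180a² - 36a²b - 16b² - 4b³ - 50bc - 10b²c + 20b    [combine like terms]

-122ab - 26ab² - 100ac - 20abc + 40a - 180a² - 36a²b - 16b² - 4b³ - 50bc - 10b²c + 20b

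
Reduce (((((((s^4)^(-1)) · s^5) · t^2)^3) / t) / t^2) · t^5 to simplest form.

s^3·t^8

(((((((s^4)^(-1)) · s^5) · t^2)^3) / t) / t^2) · t^5
= (((((((s^4)^(-1)) · s^5)^3) · ((t^2)^3)) / t) / t^2) · t^5    [power of a product]
= (((((((s^4)^(-1))^3) · ((s^5)^3)) · ((t^2)^3)) / t) / t^2) · t^5    [power of a product]
= ((((((s^4)^(-3)) · ((s^5)^3)) · ((t^2)^3)) / t) / t^2) · t^5    [power of a power]
= ((((s^(-12) · ((s^5)^3)) · ((t^2)^3)) / t) / t^2) · t^5    [power of a power]
= ((((s^(-12) · s^15) · ((t^2)^3)) / t) / t^2) · t^5    [power of a power]
= (((s^3 · ((t^2)^3)) / t) / t^2) · t^5    [product of powers]
= (((s^3 · t^6) / t) / t^2) · t^5    [power of a power]
= s^3·t^8    [quotient of powers; product of powers]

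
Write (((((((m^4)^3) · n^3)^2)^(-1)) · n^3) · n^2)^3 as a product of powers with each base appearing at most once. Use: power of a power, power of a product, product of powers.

m^(-72)·n^(-3)

(((((((m^4)^3) · n^3)^2)^(-1)) · n^3) · n^2)^3
= (((((((m^4)^3) · n^3)^2)^(-1)) · n^3)^3) · ((n^2)^3)    [power of a product]
= (((((((m^4)^3) · n^3)^2)^(-1))^3) · ((n^3)^3)) · ((n^2)^3)    [power of a product]
= ((((((m^4)^3) · n^3)^2)^(-3)) · ((n^3)^3)) · ((n^2)^3)    [power of a power]
= (((((m^4)^3) · n^3)^(-6)) · ((n^3)^3)) · ((n^2)^3)    [power of a power]
= (((((m^4)^3)^(-6)) · ((n^3)^(-6))) · ((n^3)^3)) · ((n^2)^3)    [power of a product]
= ((((m^4)^(-18)) · ((n^3)^(-6))) · ((n^3)^3)) · ((n^2)^3)    [power of a power]
= ((m^(-72) · ((n^3)^(-6))) · ((n^3)^3)) · ((n^2)^3)    [power of a power]
= ((m^(-72) · n^(-18)) · ((n^3)^3)) · ((n^2)^3)    [power of a power]
= ((m^(-72) · n^(-18)) · n^9) · ((n^2)^3)    [power of a power]
= ((m^(-72) · n^(-18)) · n^9) · n^6    [power of a power]
= m^(-72)·n^(-3)    [product of powers]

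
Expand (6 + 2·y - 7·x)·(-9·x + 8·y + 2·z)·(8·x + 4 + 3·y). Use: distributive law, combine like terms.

(6 + 2·y - 7·x)·(-9·x + 8·y + 2·z)·(8·x + 4 + 3·y)
= (-54·x + 48·y + 12·z - 18·x·y + 16·y^2 + 4·y·z + 63·x^2 - 56·x·y - 14·x·z)·(8·x + 4 + 3·y)    [distributive law]
= (-54·x + 48·y + 12·z - 74·x·y + 16·y^2 + 4·y·z + 63·x^2 - 14·x·z)·(8·x + 4 + 3·y)    [combine like terms]
= -432·x^2 - 216·x - 162·x·y + 384·x·y + 192·y + 144·y^2 + 96·x·z + 48·z + 36·y·z - 592·x^2·y - 296·x·y - 222·x·y^2 + 128·x·y^2 + 64·y^2 + 48·y^3 + 32·x·y·z + 16·y·z + 12·y^2·z + 504·x^3 + 252·x^2 + 189·x^2·y - 112·x^2·z - 56·x·z - 42·x·y·z    [distributive law]
= -180·x^2 - 216·x - 74·x·y + 192·y + 208·y^2 + 40·x·z + 48·z + 52·y·z - 403·x^2·y - 94·x·y^2 + 48·y^3 - 10·x·y·z + 12·y^2·z + 504·x^3 - 112·x^2·z    [combine like terms]

-180·x^2 - 216·x - 74·x·y + 192·y + 208·y^2 + 40·x·z + 48·z + 52·y·z - 403·x^2·y - 94·x·y^2 + 48·y^3 - 10·x·y·z + 12·y^2·z + 504·x^3 - 112·x^2·z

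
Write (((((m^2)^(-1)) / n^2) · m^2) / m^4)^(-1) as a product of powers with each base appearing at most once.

(((((m^2)^(-1)) / n^2) · m^2) / m^4)^(-1)
= (((((m^2)^(-1)) / n^2) · m^2)^(-1)) / ((m^4)^(-1))    [power of a quotient]
= (((((m^2)^(-1)) / n^2)^(-1)) · ((m^2)^(-1))) / ((m^4)^(-1))    [power of a product]
= (((((m^2)^(-1))^(-1)) / ((n^2)^(-1))) · ((m^2)^(-1))) / ((m^4)^(-1))    [power of a quotient]
= ((((m^2)^1) / ((n^2)^(-1))) · ((m^2)^(-1))) / ((m^4)^(-1))    [power of a power]
= ((m^2 / ((n^2)^(-1))) · ((m^2)^(-1))) / ((m^4)^(-1))    [power of a power]
= ((m^2 / n^(-2)) · ((m^2)^(-1))) / ((m^4)^(-1))    [power of a power]
= ((m^2 / n^(-2)) · m^(-2)) / ((m^4)^(-1))    [power of a power]
= ((m^2 / n^(-2)) · m^(-2)) / m^(-4)    [power of a power]
= m^4n^2    [quotient of powers; product of powers]

m^4n^2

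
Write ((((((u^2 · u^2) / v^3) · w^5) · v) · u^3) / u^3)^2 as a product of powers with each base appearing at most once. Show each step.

u^8v^(-4)w^10

((((((u^2 · u^2) / v^3) · w^5) · v) · u^3) / u^3)^2
= ((((((u^2 · u^2) / v^3) · w^5) · v) · u^3)^2) / ((u^3)^2)    [power of a quotient]
= ((((((u^2 · u^2) / v^3) · w^5) · v)^2) · ((u^3)^2)) / ((u^3)^2)    [power of a product]
= ((((((u^2 · u^2) / v^3) · w^5)^2) · (v^2)) · ((u^3)^2)) / ((u^3)^2)    [power of a product]
= ((((((u^2 · u^2) / v^3)^2) · ((w^5)^2)) · (v^2)) · ((u^3)^2)) / ((u^3)^2)    [power of a product]
= ((((((u^2 · u^2)^2) / ((v^3)^2)) · ((w^5)^2)) · (v^2)) · ((u^3)^2)) / ((u^3)^2)    [power of a quotient]
= (((((((u^2)^2) · ((u^2)^2)) / ((v^3)^2)) · ((w^5)^2)) · (v^2)) · ((u^3)^2)) / ((u^3)^2)    [power of a product]
= (((((u^4 · ((u^2)^2)) / ((v^3)^2)) · ((w^5)^2)) · (v^2)) · ((u^3)^2)) / ((u^3)^2)    [power of a power]
= (((((u^4 · u^4) / ((v^3)^2)) · ((w^5)^2)) · (v^2)) · ((u^3)^2)) / ((u^3)^2)    [power of a power]
= ((((u^8 / ((v^3)^2)) · ((w^5)^2)) · (v^2)) · ((u^3)^2)) / ((u^3)^2)    [product of powers]
= ((((u^8 / v^6) · ((w^5)^2)) · (v^2)) · ((u^3)^2)) / ((u^3)^2)    [power of a power]
= ((((u^8 / v^6) · w^10) · (v^2)) · ((u^3)^2)) / ((u^3)^2)    [power of a power]
= ((((u^8 / v^6) · w^10) · v^2) · u^6) / ((u^3)^2)    [power of a power]
= ((((u^8 / v^6) · w^10) · v^2) · u^6) / u^6    [power of a power]
= u^8v^(-4)w^10    [quotient of powers; product of powers]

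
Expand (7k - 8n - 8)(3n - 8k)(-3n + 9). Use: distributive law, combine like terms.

(7k - 8n - 8)(3n - 8k)(-3n + 9)
= (21kn - 56k^2 - 24n^2 + 64kn - 24n + 64k)(-3n + 9)    [distributive law]
= (85kn - 56k^2 - 24n^2 - 24n + 64k)(-3n + 9)    [combine like terms]
= -255kn^2 + 765kn + 168k^2n - 504k^2 + 72n^3 - 216n^2 + 72n^2 - 216n - 192kn + 576k    [distributive law]
= -255kn^2 + 573kn + 168k^2n - 504k^2 + 72n^3 - 144n^2 - 216n + 576k    [combine like terms]

-255kn^2 + 573kn + 168k^2n - 504k^2 + 72n^3 - 144n^2 - 216n + 576k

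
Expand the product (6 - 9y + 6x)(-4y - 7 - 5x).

(6 - 9y + 6x)(-4y - 7 - 5x)
= -24y - 42 - 30x + 36y² + 63y + 45xy - 24xy - 42x - 30x²    [distributive law]
= 39y - 42 - 72x + 36y² + 21xy - 30x²    [combine like terms]

39y - 42 - 72x + 36y² + 21xy - 30x²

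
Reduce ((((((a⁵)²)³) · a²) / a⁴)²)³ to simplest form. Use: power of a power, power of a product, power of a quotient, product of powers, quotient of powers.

((((((a⁵)²)³) · a²) / a⁴)²)³
= (((((a⁵)²)³) · a²) / a⁴)⁶    [power of a power]
= (((((a⁵)²)³) · a²)⁶) / ((a⁴)⁶)    [power of a quotient]
= (((((a⁵)²)³)⁶) · ((a²)⁶)) / ((a⁴)⁶)    [power of a product]
= ((((a⁵)²)¹⁸) · ((a²)⁶)) / ((a⁴)⁶)    [power of a power]
= (((a⁵)³⁶) · ((a²)⁶)) / ((a⁴)⁶)    [power of a power]
= (a¹⁸⁰ · ((a²)⁶)) / ((a⁴)⁶)    [power of a power]
= (a¹⁸⁰ · a¹²) / ((a⁴)⁶)    [power of a power]
= a¹⁹² / ((a⁴)⁶)    [product of powers]
= a¹⁹² / a²⁴    [power of a power]
= a¹⁶⁸    [quotient of powers]

a¹⁶⁸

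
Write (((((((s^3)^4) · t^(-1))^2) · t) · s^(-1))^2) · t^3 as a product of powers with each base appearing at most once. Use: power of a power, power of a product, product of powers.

s^46·t

(((((((s^3)^4) · t^(-1))^2) · t) · s^(-1))^2) · t^3
= (((((((s^3)^4) · t^(-1))^2) · t)^2) · ((s^(-1))^2)) · t^3    [power of a product]
= (((((((s^3)^4) · t^(-1))^2)^2) · (t^2)) · ((s^(-1))^2)) · t^3    [power of a product]
= ((((((s^3)^4) · t^(-1))^4) · (t^2)) · ((s^(-1))^2)) · t^3    [power of a power]
= ((((((s^3)^4)^4) · ((t^(-1))^4)) · (t^2)) · ((s^(-1))^2)) · t^3    [power of a product]
= (((((s^3)^16) · ((t^(-1))^4)) · (t^2)) · ((s^(-1))^2)) · t^3    [power of a power]
= (((s^48 · ((t^(-1))^4)) · (t^2)) · ((s^(-1))^2)) · t^3    [power of a power]
= (((s^48 · t^(-4)) · (t^2)) · ((s^(-1))^2)) · t^3    [power of a power]
= (((s^48 · t^(-4)) · t^2) · s^(-2)) · t^3    [power of a power]
= s^46·t    [product of powers]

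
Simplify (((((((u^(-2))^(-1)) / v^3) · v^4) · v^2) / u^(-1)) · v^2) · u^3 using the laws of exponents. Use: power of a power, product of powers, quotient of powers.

u^6·v^5

(((((((u^(-2))^(-1)) / v^3) · v^4) · v^2) / u^(-1)) · v^2) · u^3
= (((((u^2 / v^3) · v^4) · v^2) / u^(-1)) · v^2) · u^3    [power of a power]
= u^6·v^5    [quotient of powers; product of powers]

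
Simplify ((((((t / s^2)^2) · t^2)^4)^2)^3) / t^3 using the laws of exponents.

s^(-96)·t^93

((((((t / s^2)^2) · t^2)^4)^2)^3) / t^3
= (((((t / s^2)^2) · t^2)^4)^6) / t^3    [power of a power]
= ((((t / s^2)^2) · t^2)^24) / t^3    [power of a power]
= ((((t / s^2)^2)^24) · ((t^2)^24)) / t^3    [power of a product]
= (((t / s^2)^48) · ((t^2)^24)) / t^3    [power of a power]
= (((t^48) / ((s^2)^48)) · ((t^2)^24)) / t^3    [power of a quotient]
= ((t^48 / s^96) · ((t^2)^24)) / t^3    [power of a power]
= ((t^48 / s^96) · t^48) / t^3    [power of a power]
= s^(-96)·t^93    [quotient of powers; product of powers]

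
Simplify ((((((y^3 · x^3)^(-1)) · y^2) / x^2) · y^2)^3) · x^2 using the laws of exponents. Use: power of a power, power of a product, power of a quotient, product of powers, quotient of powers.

x^(-13)·y^3

((((((y^3 · x^3)^(-1)) · y^2) / x^2) · y^2)^3) · x^2
= ((((((y^3 · x^3)^(-1)) · y^2) / x^2)^3) · ((y^2)^3)) · x^2    [power of a product]
= ((((((y^3 · x^3)^(-1)) · y^2)^3) / ((x^2)^3)) · ((y^2)^3)) · x^2    [power of a quotient]
= ((((((y^3 · x^3)^(-1))^3) · ((y^2)^3)) / ((x^2)^3)) · ((y^2)^3)) · x^2    [power of a product]
= (((((y^3 · x^3)^(-3)) · ((y^2)^3)) / ((x^2)^3)) · ((y^2)^3)) · x^2    [power of a power]
= ((((((y^3)^(-3)) · ((x^3)^(-3))) · ((y^2)^3)) / ((x^2)^3)) · ((y^2)^3)) · x^2    [power of a product]
= ((((y^(-9) · ((x^3)^(-3))) · ((y^2)^3)) / ((x^2)^3)) · ((y^2)^3)) · x^2    [power of a power]
= ((((y^(-9) · x^(-9)) · ((y^2)^3)) / ((x^2)^3)) · ((y^2)^3)) · x^2    [power of a power]
= ((((y^(-9) · x^(-9)) · y^6) / ((x^2)^3)) · ((y^2)^3)) · x^2    [power of a power]
= ((((y^(-9) · x^(-9)) · y^6) / x^6) · ((y^2)^3)) · x^2    [power of a power]
= ((((y^(-9) · x^(-9)) · y^6) / x^6) · y^6) · x^2    [power of a power]
= x^(-13)·y^3    [quotient of powers; product of powers]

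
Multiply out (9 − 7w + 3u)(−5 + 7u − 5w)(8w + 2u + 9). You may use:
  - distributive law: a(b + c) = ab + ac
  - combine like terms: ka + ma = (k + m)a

(9 − 7w + 3u)(−5 + 7u − 5w)(8w + 2u + 9)
= (−45 + 63u − 45w + 35w − 49uw + 35w^2 − 15u + 21u^2 − 15uw)(8w + 2u + 9)    [distributive law]
= (−45 + 48u − 10w − 64uw + 35w^2 + 21u^2)(8w + 2u + 9)    [combine like terms]
= −360w − 90u − 405 + 384uw + 96u^2 + 432u − 80w^2 − 20uw − 90w − 512uw^2 − 128u^2w − 576uw + 280w^3 + 70uw^2 + 315w^2 + 168u^2w + 42u^3 + 189u^2    [distributive law]
= −450w + 342u − 405 − 212uw + 285u^2 + 235w^2 − 442uw^2 + 40u^2w + 280w^3 + 42u^3    [combine like terms]

−450w + 342u − 405 − 212uw + 285u^2 + 235w^2 − 442uw^2 + 40u^2w + 280w^3 + 42u^3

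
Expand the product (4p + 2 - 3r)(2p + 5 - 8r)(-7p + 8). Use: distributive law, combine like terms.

(4p + 2 - 3r)(2p + 5 - 8r)(-7p + 8)
= (8p^2 + 20p - 32pr + 4p + 10 - 16r - 6pr - 15r + 24r^2)(-7p + 8)    [distributive law]
= (8p^2 + 24p - 38pr + 10 - 31r + 24r^2)(-7p + 8)    [combine like terms]
= -56p^3 + 64p^2 - 168p^2 + 192p + 266p^2r - 304pr - 70p + 80 + 217pr - 248r - 168pr^2 + 192r^2    [distributive law]
= -56p^3 - 104p^2 + 122p + 266p^2r - 87pr + 80 - 248r - 168pr^2 + 192r^2    [combine like terms]

-56p^3 - 104p^2 + 122p + 266p^2r - 87pr + 80 - 248r - 168pr^2 + 192r^2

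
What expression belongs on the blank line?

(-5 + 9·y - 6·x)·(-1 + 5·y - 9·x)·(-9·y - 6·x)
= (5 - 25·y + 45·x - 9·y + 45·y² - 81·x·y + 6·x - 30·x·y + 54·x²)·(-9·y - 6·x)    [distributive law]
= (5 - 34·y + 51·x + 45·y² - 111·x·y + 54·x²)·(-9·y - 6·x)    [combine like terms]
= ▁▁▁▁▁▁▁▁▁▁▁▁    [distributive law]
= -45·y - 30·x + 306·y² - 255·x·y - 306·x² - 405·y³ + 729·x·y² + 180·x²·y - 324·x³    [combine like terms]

Applying distributive law to the line above:

-45·y - 30·x + 306·y² + 204·x·y - 459·x·y - 306·x² - 405·y³ - 270·x·y² + 999·x·y² + 666·x²·y - 486·x²·y - 324·x³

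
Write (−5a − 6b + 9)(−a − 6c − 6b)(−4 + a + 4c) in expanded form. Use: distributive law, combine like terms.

−29a^2 + 5a^3 + 50a^2c − 210ac + 120ac^2 − 198ab + 36a^2b + 180abc − 360bc + 144bc^2 − 144b^2 + 36ab^2 + 144b^2c + 36a + 216c − 216c^2 + 216b

(−5a − 6b + 9)(−a − 6c − 6b)(−4 + a + 4c)
= (5a^2 + 30ac + 30ab + 6ab + 36bc + 36b^2 − 9a − 54c − 54b)(−4 + a + 4c)    [distributive law]
= (5a^2 + 30ac + 36ab + 36bc + 36b^2 − 9a − 54c − 54b)(−4 + a + 4c)    [combine like terms]
= −20a^2 + 5a^3 + 20a^2c − 120ac + 30a^2c + 120ac^2 − 144ab + 36a^2b + 144abc − 144bc + 36abc + 144bc^2 − 144b^2 + 36ab^2 + 144b^2c + 36a − 9a^2 − 36ac + 216c − 54ac − 216c^2 + 216b − 54ab − 216bc    [distributive law]
= −29a^2 + 5a^3 + 50a^2c − 210ac + 120ac^2 − 198ab + 36a^2b + 180abc − 360bc + 144bc^2 − 144b^2 + 36ab^2 + 144b^2c + 36a + 216c − 216c^2 + 216b    [combine like terms]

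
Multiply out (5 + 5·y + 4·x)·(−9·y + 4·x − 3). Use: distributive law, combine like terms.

(5 + 5·y + 4·x)·(−9·y + 4·x − 3)
= −45·y + 20·x − 15 − 45·y^2 + 20·x·y − 15·y − 36·x·y + 16·x^2 − 12·x    [distributive law]
= −60·y + 8·x − 15 − 45·y^2 − 16·x·y + 16·x^2    [combine like terms]

−60·y + 8·x − 15 − 45·y^2 − 16·x·y + 16·x^2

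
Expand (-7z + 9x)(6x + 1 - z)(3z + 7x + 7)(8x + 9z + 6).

-2587x^2z^2 - 768xz^3 - 3811xz^2 + 1842x^3z - 233x^2z - 2099xz + 378z^3 - 273z^2 - 294z + 189z^4 + 3024x^4 + 5796x^3 + 3150x^2 + 378x

(-7z + 9x)(6x + 1 - z)(3z + 7x + 7)(8x + 9z + 6)
= (-42xz - 7z + 7z^2 + 54x^2 + 9x - 9xz)(3z + 7x + 7)(8x + 9z + 6)    [distributive law]
= (-51xz - 7z + 7z^2 + 54x^2 + 9x)(3z + 7x + 7)(8x + 9z + 6)    [combine like terms]
= (-153xz^2 - 357x^2z - 357xz - 21z^2 - 49xz - 49z + 21z^3 + 49xz^2 + 49z^2 + 162x^2z + 378x^3 + 378x^2 + 27xz + 63x^2 + 63x)(8x + 9z + 6)    [distributive law]
= (-104xz^2 - 195x^2z - 379xz + 28z^2 - 49z + 21z^3 + 378x^3 + 441x^2 + 63x)(8x + 9z + 6)    [combine like terms]
= -832x^2z^2 - 936xz^3 - 624xz^2 - 1560x^3z - 1755x^2z^2 - 1170x^2z - 3032x^2z - 3411xz^2 - 2274xz + 224xz^2 + 252z^3 + 168z^2 - 392xz - 441z^2 - 294z + 168xz^3 + 189z^4 + 126z^3 + 3024x^4 + 3402x^3z + 2268x^3 + 3528x^3 + 3969x^2z + 2646x^2 + 504x^2 + 567xz + 378x    [distributive law]
= -2587x^2z^2 - 768xz^3 - 3811xz^2 + 1842x^3z - 233x^2z - 2099xz + 378z^3 - 273z^2 - 294z + 189z^4 + 3024x^4 + 5796x^3 + 3150x^2 + 378x    [combine like terms]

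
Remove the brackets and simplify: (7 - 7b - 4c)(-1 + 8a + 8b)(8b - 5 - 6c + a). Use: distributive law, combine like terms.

(7 - 7b - 4c)(-1 + 8a + 8b)(8b - 5 - 6c + a)
= (-7 + 56a + 56b + 7b - 56ab - 56b^2 + 4c - 32ac - 32bc)(8b - 5 - 6c + a)    [distributive law]
= (-7 + 56a + 63b - 56ab - 56b^2 + 4c - 32ac - 32bc)(8b - 5 - 6c + a)    [combine like terms]
= -56b + 35 + 42c - 7a + 448ab - 280a - 336ac + 56a^2 + 504b^2 - 315b - 378bc + 63ab - 448ab^2 + 280ab + 336abc - 56a^2b - 448b^3 + 280b^2 + 336b^2c - 56ab^2 + 32bc - 20c - 24c^2 + 4ac - 256abc + 160ac + 192ac^2 - 32a^2c - 256b^2c + 160bc + 192bc^2 - 32abc    [distributive law]
= -371b + 35 + 22c - 287a + 791ab - 172ac + 56a^2 + 784b^2 - 186bc - 504ab^2 + 48abc - 56a^2b - 448b^3 + 80b^2c - 24c^2 + 192ac^2 - 32a^2c + 192bc^2    [combine like terms]

-371b + 35 + 22c - 287a + 791ab - 172ac + 56a^2 + 784b^2 - 186bc - 504ab^2 + 48abc - 56a^2b - 448b^3 + 80b^2c - 24c^2 + 192ac^2 - 32a^2c + 192bc^2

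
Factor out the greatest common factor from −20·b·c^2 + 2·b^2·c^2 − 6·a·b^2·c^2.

−20·b·c^2 + 2·b^2·c^2 − 6·a·b^2·c^2
= 2(−10·b·c^2 + b^2·c^2 − 3·a·b^2·c^2)    [factor out 2]
= 2·b·c^2(−10 + b − 3·a·b)    [factor out b·c^2]

2·b·c^2(−10 + b − 3·a·b)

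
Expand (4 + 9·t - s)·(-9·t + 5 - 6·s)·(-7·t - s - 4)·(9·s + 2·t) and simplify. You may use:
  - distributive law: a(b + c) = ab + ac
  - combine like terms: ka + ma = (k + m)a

(4 + 9·t - s)·(-9·t + 5 - 6·s)·(-7·t - s - 4)·(9·s + 2·t)
= (-36·t + 20 - 24·s - 81·t² + 45·t - 54·s·t + 9·s·t - 5·s + 6·s²)·(-7·t - s - 4)·(9·s + 2·t)    [distributive law]
= (9·t + 20 - 29·s - 81·t² - 45·s·t + 6·s²)·(-7·t - s - 4)·(9·s + 2·t)    [combine like terms]
= (-63·t² - 9·s·t - 36·t - 140·t - 20·s - 80 + 203·s·t + 29·s² + 116·s + 567·t³ + 81·s·t² + 324·t² + 315·s·t² + 45·s²·t + 180·s·t - 42·s²·t - 6·s³ - 24·s²)·(9·s + 2·t)    [distributive law]
= (261·t² + 374·s·t - 176·t + 96·s - 80 + 5·s² + 567·t³ + 396·s·t² + 3·s²·t - 6·s³)·(9·s + 2·t)    [combine like terms]
= 2349·s·t² + 522·t³ + 3366·s²·t + 748·s·t² - 1584·s·t - 352·t² + 864·s² + 192·s·t - 720·s - 160·t + 45·s³ + 10·s²·t + 5103·s·t³ + 1134·t⁴ + 3564·s²·t² + 792·s·t³ + 27·s³·t + 6·s²·t² - 54·s⁴ - 12·s³·t    [distributive law]
= 3097·s·t² + 522·t³ + 3376·s²·t - 1392·s·t - 352·t² + 864·s² - 720·s - 160·t + 45·s³ + 5895·s·t³ + 1134·t⁴ + 3570·s²·t² + 15·s³·t - 54·s⁴    [combine like terms]

3097·s·t² + 522·t³ + 3376·s²·t - 1392·s·t - 352·t² + 864·s² - 720·s - 160·t + 45·s³ + 5895·s·t³ + 1134·t⁴ + 3570·s²·t² + 15·s³·t - 54·s⁴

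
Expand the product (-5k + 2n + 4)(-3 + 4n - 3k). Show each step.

(-5k + 2n + 4)(-3 + 4n - 3k)
= 15k - 20kn + 15k^2 - 6n + 8n^2 - 6kn - 12 + 16n - 12k    [distributive law]
= 3k - 26kn + 15k^2 + 10n + 8n^2 - 12    [combine like terms]

3k - 26kn + 15k^2 + 10n + 8n^2 - 12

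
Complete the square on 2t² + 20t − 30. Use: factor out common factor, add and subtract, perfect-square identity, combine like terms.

2(t + 5)² − 80

2t² + 20t − 30
= 2(t² + 10t) − 30    [factor out 2 from the t-terms]
= 2(t² + 10t + 25 − 25) − 30    [add and subtract 25 inside the bracket]
= 2(t + 5)² − 50 − 30    [perfect-square identity]
= 2(t + 5)² − 80    [combine constants]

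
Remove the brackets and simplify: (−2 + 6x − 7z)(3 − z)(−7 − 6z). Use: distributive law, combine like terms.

42 + 169z + 65z^2 − 126x − 66xz + 36xz^2 − 42z^3

(−2 + 6x − 7z)(3 − z)(−7 − 6z)
= (−6 + 2z + 18x − 6xz − 21z + 7z^2)(−7 − 6z)    [distributive law]
= (−6 − 19z + 18x − 6xz + 7z^2)(−7 − 6z)    [combine like terms]
= 42 + 36z + 133z + 114z^2 − 126x − 108xz + 42xz + 36xz^2 − 49z^2 − 42z^3    [distributive law]
= 42 + 169z + 65z^2 − 126x − 66xz + 36xz^2 − 42z^3    [combine like terms]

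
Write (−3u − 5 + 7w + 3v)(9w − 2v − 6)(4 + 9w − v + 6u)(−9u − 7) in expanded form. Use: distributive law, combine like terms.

(−3u − 5 + 7w + 3v)(9w − 2v − 6)(4 + 9w − v + 6u)(−9u − 7)
= (−27uw + 6uv + 18u − 45w + 10v + 30 + 63w^2 − 14vw − 42w + 27vw − 6v^2 − 18v)(4 + 9w − v + 6u)(−9u − 7)    [distributive law]
= (−27uw + 6uv + 18u − 87w − 8v + 30 + 63w^2 + 13vw − 6v^2)(4 + 9w − v + 6u)(−9u − 7)    [combine like terms]
= (−108uw − 243uw^2 + 27uvw − 162u^2w + 24uv + 54uvw − 6uv^2 + 36u^2v + 72u + 162uw − 18uv + 108u^2 − 348w − 783w^2 + 87vw − 522uw − 32v − 72vw + 8v^2 − 48uv + 120 + 270w − 30v + 180u + 252w^2 + 567w^3 − 63vw^2 + 378uw^2 + 52vw + 117vw^2 − 13v^2w + 78uvw − 24v^2 − 54v^2w + 6v^3 − 36uv^2)(−9u − 7)    [distributive law]
= (−468uw + 135uw^2 + 159uvw − 162u^2w − 42uv − 42uv^2 + 36u^2v + 252u + 108u^2 − 78w − 531w^2 + 67vw − 62v − 16v^2 + 120 + 567w^3 + 54vw^2 − 67v^2w + 6v^3)(−9u − 7)    [combine like terms]
= 4212u^2w + 3276uw − 1215u^2w^2 − 945uw^2 − 1431u^2vw − 1113uvw + 1458u^3w + 1134u^2w + 378u^2v + 294uv + 378u^2v^2 + 294uv^2 − 324u^3v − 252u^2v − 2268u^2 − 1764u − 972u^3 − 756u^2 + 702uw + 546w + 4779uw^2 + 3717w^2 − 603uvw − 469vw + 558uv + 434v + 144uv^2 + 112v^2 − 1080u − 840 − 5103uw^3 − 3969w^3 − 486uvw^2 − 378vw^2 + 603uv^2w + 469v^2w − 54uv^3 − 42v^3    [distributive law]
= 5346u^2w + 3978uw − 1215u^2w^2 + 3834uw^2 − 1431u^2vw − 1716uvw + 1458u^3w + 126u^2v + 852uv + 378u^2v^2 + 438uv^2 − 324u^3v − 3024u^2 − 2844u − 972u^3 + 546w + 3717w^2 − 469vw + 434v + 112v^2 − 840 − 5103uw^3 − 3969w^3 − 486uvw^2 − 378vw^2 + 603uv^2w + 469v^2w − 54uv^3 − 42v^3    [combine like terms]

5346u^2w + 3978uw − 1215u^2w^2 + 3834uw^2 − 1431u^2vw − 1716uvw + 1458u^3w + 126u^2v + 852uv + 378u^2v^2 + 438uv^2 − 324u^3v − 3024u^2 − 2844u − 972u^3 + 546w + 3717w^2 − 469vw + 434v + 112v^2 − 840 − 5103uw^3 − 3969w^3 − 486uvw^2 − 378vw^2 + 603uv^2w + 469v^2w − 54uv^3 − 42v^3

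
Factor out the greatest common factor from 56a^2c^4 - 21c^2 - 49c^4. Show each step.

56a^2c^4 - 21c^2 - 49c^4
= 7(8a^2c^4 - 3c^2 - 7c^4)    [factor out 7]
= 7c^2(8a^2c^2 - 3 - 7c^2)    [factor out c^2]

7c^2(8a^2c^2 - 3 - 7c^2)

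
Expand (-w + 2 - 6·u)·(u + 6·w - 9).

-37·u·w - 6·w^2 + 21·w + 56·u - 18 - 6·u^2

(-w + 2 - 6·u)·(u + 6·w - 9)
= -u·w - 6·w^2 + 9·w + 2·u + 12·w - 18 - 6·u^2 - 36·u·w + 54·u    [distributive law]
= -37·u·w - 6·w^2 + 21·w + 56·u - 18 - 6·u^2    [combine like terms]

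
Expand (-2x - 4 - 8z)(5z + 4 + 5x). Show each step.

(-2x - 4 - 8z)(5z + 4 + 5x)
= -10xz - 8x - 10x² - 20z - 16 - 20x - 40z² - 32z - 40xz    [distributive law]
= -50xz - 28x - 10x² - 52z - 16 - 40z²    [combine like terms]

-50xz - 28x - 10x² - 52z - 16 - 40z²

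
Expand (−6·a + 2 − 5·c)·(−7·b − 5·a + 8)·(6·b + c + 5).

(−6·a + 2 − 5·c)·(−7·b − 5·a + 8)·(6·b + c + 5)
= (42·a·b + 30·a^2 − 48·a − 14·b − 10·a + 16 + 35·b·c + 25·a·c − 40·c)·(6·b + c + 5)    [distributive law]
= (42·a·b + 30·a^2 − 58·a − 14·b + 16 + 35·b·c + 25·a·c − 40·c)·(6·b + c + 5)    [combine like terms]
= 252·a·b^2 + 42·a·b·c + 210·a·b + 180·a^2·b + 30·a^2·c + 150·a^2 − 348·a·b − 58·a·c − 290·a − 84·b^2 − 14·b·c − 70·b + 96·b + 16·c + 80 + 210·b^2·c + 35·b·c^2 + 175·b·c + 150·a·b·c + 25·a·c^2 + 125·a·c − 240·b·c − 40·c^2 − 200·c    [distributive law]
= 252·a·b^2 + 192·a·b·c − 138·a·b + 180·a^2·b + 30·a^2·c + 150·a^2 + 67·a·c − 290·a − 84·b^2 − 79·b·c + 26·b − 184·c + 80 + 210·b^2·c + 35·b·c^2 + 25·a·c^2 − 40·c^2    [combine like terms]

252·a·b^2 + 192·a·b·c − 138·a·b + 180·a^2·b + 30·a^2·c + 150·a^2 + 67·a·c − 290·a − 84·b^2 − 79·b·c + 26·b − 184·c + 80 + 210·b^2·c + 35·b·c^2 + 25·a·c^2 − 40·c^2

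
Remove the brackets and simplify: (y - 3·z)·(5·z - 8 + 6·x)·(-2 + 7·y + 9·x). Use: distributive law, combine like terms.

(y - 3·z)·(5·z - 8 + 6·x)·(-2 + 7·y + 9·x)
= (5·y·z - 8·y + 6·x·y - 15·z^2 + 24·z - 18·x·z)·(-2 + 7·y + 9·x)    [distributive law]
= -10·y·z + 35·y^2·z + 45·x·y·z + 16·y - 56·y^2 - 72·x·y - 12·x·y + 42·x·y^2 + 54·x^2·y + 30·z^2 - 105·y·z^2 - 135·x·z^2 - 48·z + 168·y·z + 216·x·z + 36·x·z - 126·x·y·z - 162·x^2·z    [distributive law]
= 158·y·z + 35·y^2·z - 81·x·y·z + 16·y - 56·y^2 - 84·x·y + 42·x·y^2 + 54·x^2·y + 30·z^2 - 105·y·z^2 - 135·x·z^2 - 48·z + 252·x·z - 162·x^2·z    [combine like terms]

158·y·z + 35·y^2·z - 81·x·y·z + 16·y - 56·y^2 - 84·x·y + 42·x·y^2 + 54·x^2·y + 30·z^2 - 105·y·z^2 - 135·x·z^2 - 48·z + 252·x·z - 162·x^2·z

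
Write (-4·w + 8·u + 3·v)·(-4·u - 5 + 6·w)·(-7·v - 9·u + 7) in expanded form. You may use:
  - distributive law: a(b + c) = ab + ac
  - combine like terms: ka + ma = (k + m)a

(-4·w + 8·u + 3·v)·(-4·u - 5 + 6·w)·(-7·v - 9·u + 7)
= (16·u·w + 20·w - 24·w² - 32·u² - 40·u + 48·u·w - 12·u·v - 15·v + 18·v·w)·(-7·v - 9·u + 7)    [distributive law]
= (64·u·w + 20·w - 24·w² - 32·u² - 40·u - 12·u·v - 15·v + 18·v·w)·(-7·v - 9·u + 7)    [combine like terms]
= -448·u·v·w - 576·u²·w + 448·u·w - 140·v·w - 180·u·w + 140·w + 168·v·w² + 216·u·w² - 168·w² + 224·u²·v + 288·u³ - 224·u² + 280·u·v + 360·u² - 280·u + 84·u·v² + 108·u²·v - 84·u·v + 105·v² + 135·u·v - 105·v - 126·v²·w - 162·u·v·w + 126·v·w    [distributive law]
= -610·u·v·w - 576·u²·w + 268·u·w - 14·v·w + 140·w + 168·v·w² + 216·u·w² - 168·w² + 332·u²·v + 288·u³ + 136·u² + 331·u·v - 280·u + 84·u·v² + 105·v² - 105·v - 126·v²·w    [combine like terms]

-610·u·v·w - 576·u²·w + 268·u·w - 14·v·w + 140·w + 168·v·w² + 216·u·w² - 168·w² + 332·u²·v + 288·u³ + 136·u² + 331·u·v - 280·u + 84·u·v² + 105·v² - 105·v - 126·v²·w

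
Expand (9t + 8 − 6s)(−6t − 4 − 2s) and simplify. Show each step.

−54t² − 84t + 18st − 32 + 8s + 12s²

(9t + 8 − 6s)(−6t − 4 − 2s)
= −54t² − 36t − 18st − 48t − 32 − 16s + 36st + 24s + 12s²    [distributive law]
= −54t² − 84t + 18st − 32 + 8s + 12s²    [combine like terms]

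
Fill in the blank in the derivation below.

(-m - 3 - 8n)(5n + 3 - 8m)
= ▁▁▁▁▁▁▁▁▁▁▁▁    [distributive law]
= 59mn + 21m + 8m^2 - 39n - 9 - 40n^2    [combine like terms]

By distributive law:

-5mn - 3m + 8m^2 - 15n - 9 + 24m - 40n^2 - 24n + 64mn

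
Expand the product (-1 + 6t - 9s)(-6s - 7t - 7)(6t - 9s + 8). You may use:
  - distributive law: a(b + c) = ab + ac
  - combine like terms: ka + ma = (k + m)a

(-1 + 6t - 9s)(-6s - 7t - 7)(6t - 9s + 8)
= (6s + 7t + 7 - 36st - 42t² - 42t + 54s² + 63st + 63s)(6t - 9s + 8)    [distributive law]
= (69s - 35t + 7 + 27st - 42t² + 54s²)(6t - 9s + 8)    [combine like terms]
= 414st - 621s² + 552s - 210t² + 315st - 280t + 42t - 63s + 56 + 162st² - 243s²t + 216st - 252t³ + 378st² - 336t² + 324s²t - 486s³ + 432s²    [distributive law]
= 945st - 189s² + 489s - 546t² - 238t + 56 + 540st² + 81s²t - 252t³ - 486s³    [combine like terms]

945st - 189s² + 489s - 546t² - 238t + 56 + 540st² + 81s²t - 252t³ - 486s³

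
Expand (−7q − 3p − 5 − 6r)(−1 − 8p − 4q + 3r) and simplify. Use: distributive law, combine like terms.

(−7q − 3p − 5 − 6r)(−1 − 8p − 4q + 3r)
= 7q + 56pq + 28q^2 − 21qr + 3p + 24p^2 + 12pq − 9pr + 5 + 40p + 20q − 15r + 6r + 48pr + 24qr − 18r^2    [distributive law]
= 27q + 68pq + 28q^2 + 3qr + 43p + 24p^2 + 39pr + 5 − 9r − 18r^2    [combine like terms]

27q + 68pq + 28q^2 + 3qr + 43p + 24p^2 + 39pr + 5 − 9r − 18r^2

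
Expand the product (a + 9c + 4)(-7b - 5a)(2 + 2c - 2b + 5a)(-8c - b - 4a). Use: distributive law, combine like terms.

1770abc - 110ab² + 566a²b + 2506abc² - 377ab²c + 1391a²bc - 14ab³ - 31a²b² + 125a³b + 1400a²c + 440a³ + 2240a²c² + 1140a³c + 100a⁴ + 1456bc² - 266b²c + 1008bc³ - 882b²c² - 126b³c + 1040ac² + 720ac³ + 448bc + 56b² + 264ab - 56b³ + 320ac + 160a²

(a + 9c + 4)(-7b - 5a)(2 + 2c - 2b + 5a)(-8c - b - 4a)
= (-7ab - 5a² - 63bc - 45ac - 28b - 20a)(2 + 2c - 2b + 5a)(-8c - b - 4a)    [distributive law]
= (-14ab - 14abc + 14ab² - 35a²b - 10a² - 10a²c + 10a²b - 25a³ - 126bc - 126bc² + 126b²c - 315abc - 90ac - 90ac² + 90abc - 225a²c - 56b - 56bc + 56b² - 140ab - 40a - 40ac + 40ab - 100a²)(-8c - b - 4a)    [distributive law]
= (-114ab - 239abc + 14ab² - 25a²b - 110a² - 235a²c - 25a³ - 182bc - 126bc² + 126b²c - 130ac - 90ac² - 56b + 56b² - 40a)(-8c - b - 4a)    [combine like terms]
= 912abc + 114ab² + 456a²b + 1912abc² + 239ab²c + 956a²bc - 112ab²c - 14ab³ - 56a²b² + 200a²bc + 25a²b² + 100a³b + 880a²c + 110a²b + 440a³ + 1880a²c² + 235a²bc + 940a³c + 200a³c + 25a³b + 100a⁴ + 1456bc² + 182b²c + 728abc + 1008bc³ + 126b²c² + 504abc² - 1008b²c² - 126b³c - 504ab²c + 1040ac² + 130abc + 520a²c + 720ac³ + 90abc² + 360a²c² + 448bc + 56b² + 224ab - 448b²c - 56b³ - 224ab² + 320ac + 40ab + 160a²    [distributive law]
= 1770abc - 110ab² + 566a²b + 2506abc² - 377ab²c + 1391a²bc - 14ab³ - 31a²b² + 125a³b + 1400a²c + 440a³ + 2240a²c² + 1140a³c + 100a⁴ + 1456bc² - 266b²c + 1008bc³ - 882b²c² - 126b³c + 1040ac² + 720ac³ + 448bc + 56b² + 264ab - 56b³ + 320ac + 160a²    [combine like terms]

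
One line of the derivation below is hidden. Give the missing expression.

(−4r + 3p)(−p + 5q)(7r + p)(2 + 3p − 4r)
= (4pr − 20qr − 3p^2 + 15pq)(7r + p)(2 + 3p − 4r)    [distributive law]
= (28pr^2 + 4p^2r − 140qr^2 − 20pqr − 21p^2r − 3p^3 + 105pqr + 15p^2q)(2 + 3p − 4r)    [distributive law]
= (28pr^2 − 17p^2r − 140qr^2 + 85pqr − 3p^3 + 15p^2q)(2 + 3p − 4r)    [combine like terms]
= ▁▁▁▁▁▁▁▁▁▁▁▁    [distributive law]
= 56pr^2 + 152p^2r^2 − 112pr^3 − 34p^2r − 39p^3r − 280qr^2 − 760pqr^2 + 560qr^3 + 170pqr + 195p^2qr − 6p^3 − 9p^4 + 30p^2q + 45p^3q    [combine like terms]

After distributive law, the bracketed line is:

56pr^2 + 84p^2r^2 − 112pr^3 − 34p^2r − 51p^3r + 68p^2r^2 − 280qr^2 − 420pqr^2 + 560qr^3 + 170pqr + 255p^2qr − 340pqr^2 − 6p^3 − 9p^4 + 12p^3r + 30p^2q + 45p^3q − 60p^2qr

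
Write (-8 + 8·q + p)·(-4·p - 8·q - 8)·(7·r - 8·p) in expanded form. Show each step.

(-8 + 8·q + p)·(-4·p - 8·q - 8)·(7·r - 8·p)
= (32·p + 64·q + 64 - 32·p·q - 64·q^2 - 64·q - 4·p^2 - 8·p·q - 8·p)·(7·r - 8·p)    [distributive law]
= (24·p + 64 - 40·p·q - 64·q^2 - 4·p^2)·(7·r - 8·p)    [combine like terms]
= 168·p·r - 192·p^2 + 448·r - 512·p - 280·p·q·r + 320·p^2·q - 448·q^2·r + 512·p·q^2 - 28·p^2·r + 32·p^3    [distributive law]

168·p·r - 192·p^2 + 448·r - 512·p - 280·p·q·r + 320·p^2·q - 448·q^2·r + 512·p·q^2 - 28·p^2·r + 32·p^3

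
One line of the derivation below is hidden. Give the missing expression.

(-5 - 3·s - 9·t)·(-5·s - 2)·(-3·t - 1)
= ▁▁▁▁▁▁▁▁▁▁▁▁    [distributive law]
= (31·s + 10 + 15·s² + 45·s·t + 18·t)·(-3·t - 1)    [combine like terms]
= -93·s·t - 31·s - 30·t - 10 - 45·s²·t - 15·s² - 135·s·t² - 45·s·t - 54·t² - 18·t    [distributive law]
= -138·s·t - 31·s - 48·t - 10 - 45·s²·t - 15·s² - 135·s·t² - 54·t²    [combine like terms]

Applying distributive law to the line above:

(25·s + 10 + 15·s² + 6·s + 45·s·t + 18·t)·(-3·t - 1)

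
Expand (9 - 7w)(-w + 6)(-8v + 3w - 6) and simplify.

(9 - 7w)(-w + 6)(-8v + 3w - 6)
= (-9w + 54 + 7w^2 - 42w)(-8v + 3w - 6)    [distributive law]
= (-51w + 54 + 7w^2)(-8v + 3w - 6)    [combine like terms]
= 408vw - 153w^2 + 306w - 432v + 162w - 324 - 56vw^2 + 21w^3 - 42w^2    [distributive law]
= 408vw - 195w^2 + 468w - 432v - 324 - 56vw^2 + 21w^3    [combine like terms]

408vw - 195w^2 + 468w - 432v - 324 - 56vw^2 + 21w^3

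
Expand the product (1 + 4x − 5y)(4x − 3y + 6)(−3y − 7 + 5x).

(1 + 4x − 5y)(4x − 3y + 6)(−3y − 7 + 5x)
= (4x − 3y + 6 + 16x² − 12xy + 24x − 20xy + 15y² − 30y)(−3y − 7 + 5x)    [distributive law]
= (28x − 33y + 6 + 16x² − 32xy + 15y²)(−3y − 7 + 5x)    [combine like terms]
= −84xy − 196x + 140x² + 99y² + 231y − 165xy − 18y − 42 + 30x − 48x²y − 112x² + 80x³ + 96xy² + 224xy − 160x²y − 45y³ − 105y² + 75xy²    [distributive law]
= −25xy − 166x + 28x² − 6y² + 213y − 42 − 208x²y + 80x³ + 171xy² − 45y³    [combine like terms]

−25xy − 166x + 28x² − 6y² + 213y − 42 − 208x²y + 80x³ + 171xy² − 45y³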